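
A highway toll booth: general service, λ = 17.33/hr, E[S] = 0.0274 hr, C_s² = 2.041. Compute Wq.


ρ = λ·E[S] = 17.33·0.0274 = 0.4748
E[S²] = E[S]²(1+C_s²) = 0.0274²·(1+2.041) = 0.002283
Wq = λ·E[S²]/(2(1−ρ)) = 17.33·0.002283/(2·0.5252) = 0.03767 hr

Final: 0.03767 hr


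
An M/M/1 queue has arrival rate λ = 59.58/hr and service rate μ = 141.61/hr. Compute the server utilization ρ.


ρ = λ/μ = 59.58/141.61 = 0.4207

Final: 0.4207


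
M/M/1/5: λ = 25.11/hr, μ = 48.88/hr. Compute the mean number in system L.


ρ = 25.11/48.88 = 0.5137
L = ρ[1 − (K+1)ρ^K + Kρ^(K+1)] / [(1−ρ)(1−ρ^(K+1))]
Numerator: 0.5137·(1 − 6·0.035775 + 5·0.018378) = 0.450644
Denominator: (0.4863)·(0.981622) = 0.477356
L = 0.450644/0.477356 = 0.9440

Final: 0.9440


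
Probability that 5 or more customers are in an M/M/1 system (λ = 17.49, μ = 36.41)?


ρ = 17.49/36.41 = 0.4804
P(N ≥ n) = ρ^n = 0.4804^5 = 0.025577

Final: 0.025577


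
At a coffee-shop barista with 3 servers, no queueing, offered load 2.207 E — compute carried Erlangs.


B(3,2.207) = 0.241006 (Erlang-B)
Carried load = a(1 − B) = 2.207·(1 − 0.241006) = 2.207·0.758994 = 1.6751 E

Final: 1.6751 Erlangs


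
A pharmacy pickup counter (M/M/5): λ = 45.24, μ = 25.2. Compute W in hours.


a = 1.7952; ρ = 0.3590; P₀ = 0.165393
Lq = P₀·a^c·ρ/(c!(1−ρ)²) = 0.02246
Wq = Lq/λ = 0.02246/45.24 = 0.0004965 hr
W = Wq + 1/μ = 0.0004965 + 0.03968 = 0.04018 hr

Final: 0.04018 hr


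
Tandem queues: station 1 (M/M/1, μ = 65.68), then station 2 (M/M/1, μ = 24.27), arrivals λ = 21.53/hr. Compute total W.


Each node sees arrival rate λ = 21.53/hr (tandem ⇒ throughput preserved).
W₁ = 1/(μ₁−λ) = 1/(65.68−21.53) = 0.02265 hr
W₂ = 1/(μ₂−λ) = 1/(24.27−21.53) = 0.36496 hr
W_total = W₁ + W₂ = 0.02265 + 0.36496 = 0.38761 hr

Final: 0.38761 hr


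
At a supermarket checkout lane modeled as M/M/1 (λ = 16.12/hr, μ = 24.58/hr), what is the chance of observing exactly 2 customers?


ρ = 16.12/24.58 = 0.6558
P_n = (1−ρ)·ρ^n = (1 − 0.6558)·0.6558^2 = 0.3442·0.430097 = 0.148032

Final: 0.148032


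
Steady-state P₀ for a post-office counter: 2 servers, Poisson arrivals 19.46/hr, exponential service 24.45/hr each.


a = λ/μ = 19.46/24.45 = 0.7959; ρ = a/c = 0.3980
Σ_{k=0}^{1} a^k/k! (terms k=0..1) = 1.00000 + 0.79591 = 1.79591
Tail: a^2/(2!(1−ρ)) = 0.63347/(2·0.6020) = 0.52610
P₀ = 1/(1.79591 + 0.52610) = 1/2.32201 = 0.430661

Final: 0.430661


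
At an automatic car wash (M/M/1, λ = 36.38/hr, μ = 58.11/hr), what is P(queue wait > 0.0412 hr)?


ρ = 36.38/58.11 = 0.6261
P(Wq > t) = ρ·e^{−(μ−λ)t} = 0.6261·e^{−0.8953}
= 0.6261·0.408495 = 0.255740

Final: 0.255740


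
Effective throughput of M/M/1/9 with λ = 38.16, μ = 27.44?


ρ = 1.3907; P_K = (1−ρ)ρ^9/(1−ρ^10) = 0.291704
λ_eff = λ(1 − P_K) = 38.16·(1 − 0.291704) = 38.16·0.708296 = 27.0286 /hr

Final: 27.0286 /hr


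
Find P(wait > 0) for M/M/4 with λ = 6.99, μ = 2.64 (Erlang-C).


a = λ/μ = 2.6477; ρ = a/4 = 0.6619
P₀ = 0.061335 (from M/M/c formula)
C(c,a) = [a^c/(c!(1−ρ))]·P₀ = [49.14655/(24·0.3381)]·0.061335
= 6.05728·0.061335 = 0.371524

Final: 0.371524


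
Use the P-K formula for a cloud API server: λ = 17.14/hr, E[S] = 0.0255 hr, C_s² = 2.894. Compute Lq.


ρ = λ·E[S] = 17.14·0.0255 = 0.4371
Lq = ρ²(1+C_s²)/(2(1−ρ)) = 0.1910·(1+2.894)/(2·0.5629)
= 0.1910·3.8940/1.1259 = 0.66071

Final: 0.66071


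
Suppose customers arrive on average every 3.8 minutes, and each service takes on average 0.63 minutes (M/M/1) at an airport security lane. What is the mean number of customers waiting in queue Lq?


λ = 60/3.8 = 15.7895 /hr
μ = 60/0.63 = 95.2381 /hr
ρ = λ/μ = 15.7895/95.2381 = 0.1658
Lq = ρ²/(1−ρ) = 0.02749/0.8342 = 0.03295

Final: 0.03295


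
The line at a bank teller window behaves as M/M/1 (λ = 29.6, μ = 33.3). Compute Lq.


ρ = 29.6/33.3 = 0.8889
Lq = ρ²/(1−ρ) = 0.7901/0.1111 = 7.1111

Final: 7.1111


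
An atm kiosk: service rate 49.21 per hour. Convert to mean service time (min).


Mean service time = 1/μ = 1/49.21 hour = 0.02032 hour
In minutes: 0.02032 × 60 = 1.2193 min

Final: 1.2193 min


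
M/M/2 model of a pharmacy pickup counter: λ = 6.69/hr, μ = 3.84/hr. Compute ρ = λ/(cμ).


ρ = λ/(cμ) = 6.69/(2·3.84) = 6.69/7.68 = 0.8711

Final: 0.8711


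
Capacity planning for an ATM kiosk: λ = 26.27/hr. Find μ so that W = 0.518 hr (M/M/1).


W = 1/(μ−λ) ⇒ μ − λ = 1/W = 1/0.518 = 1.9305
μ = λ + 1/W = 26.27 + 1.9305 = 28.2005 per hr

Final: 28.2005 /hr


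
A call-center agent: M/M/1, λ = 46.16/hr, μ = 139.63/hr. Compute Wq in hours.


ρ = 46.16/139.63 = 0.3306
Wq = ρ/(μ−λ) = 0.3306/(139.63 − 46.16) = 0.3306/93.47 = 0.003537 hr

Final: 0.003537 hr


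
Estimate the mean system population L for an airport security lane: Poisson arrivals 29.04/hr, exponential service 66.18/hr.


ρ = λ/μ = 29.04/66.18 = 0.4388
L = ρ/(1−ρ) = 0.4388/(1 − 0.4388) = 0.4388/0.5612 = 0.7819

Final: 0.7819


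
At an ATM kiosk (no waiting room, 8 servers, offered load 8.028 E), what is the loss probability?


B(c,a) = (a^c/c!) / Σ_{k=0}^{c} a^k/k!
a^8/8! = 427.896158
Σ terms (k=0..8): 1.00000 + 8.02800 + 32.22439 + 86.23247 + 173.06857 + 277.87890 + 371.80197 + 426.40374 + 427.89616 = 1804.534212
B = 427.896158/1804.534212 = 0.237123

Final: 0.237123


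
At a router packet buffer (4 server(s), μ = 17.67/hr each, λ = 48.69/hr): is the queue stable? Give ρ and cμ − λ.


Total capacity cμ = 4·17.67 = 70.68/hr
ρ = λ/(cμ) = 48.69/70.68 = 0.6889
Stable ⇔ ρ < 1: YES
Spare capacity = cμ − λ = 70.68 − 48.69 = 21.99/hr

Final: ρ = 0.6889; stable; margin = 21.99/hr


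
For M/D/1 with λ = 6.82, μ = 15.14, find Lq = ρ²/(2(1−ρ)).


ρ = 6.82/15.14 = 0.4505
M/D/1: Lq = ρ²/(2(1−ρ)) = 0.2029/(2·0.5495) = 0.18462

Final: 0.18462


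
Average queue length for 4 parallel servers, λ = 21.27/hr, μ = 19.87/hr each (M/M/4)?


a = λ/μ = 1.0705; ρ = a/4 = 0.2676
P₀ = 0.342169
Lq = P₀·a^c·ρ / (c!·(1−ρ)²) = 0.342169·1.31304·0.2676/(24·0.53639)
= 0.009340

Final: 0.009340


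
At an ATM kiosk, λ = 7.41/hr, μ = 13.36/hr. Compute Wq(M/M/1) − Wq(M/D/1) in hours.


ρ = 7.41/13.36 = 0.5546
Wq(M/M/1) = ρ/(μ−λ) = 0.5546/5.95 = 0.09322 hr
Wq(M/D/1) = ρ/(2(μ−λ)) = 0.04661 hr
Savings = 0.09322 − 0.04661 = 0.04661 hr

Final: 0.04661 hr


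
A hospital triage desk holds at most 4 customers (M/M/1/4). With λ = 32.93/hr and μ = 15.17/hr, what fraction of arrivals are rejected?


ρ = λ/μ = 32.93/15.17 = 2.1707
P_K = (1−ρ)ρ^K/(1−ρ^(K+1)) = (-1.1707·22.203662)/(1 − 48.198192)
= -25.994531/-47.198192 = 0.550753

Final: 0.550753


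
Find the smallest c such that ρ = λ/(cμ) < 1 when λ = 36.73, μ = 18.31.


Stability requires cμ > λ ⇔ c > λ/μ.
λ/μ = 36.73/18.31 = 2.0060
Minimum integer c = ⌊2.0060⌋ + 1 = 3
Check: 3·18.31 = 54.93 > 36.73, while 2·18.31 = 36.62 ≤ 36.73

Final: 3 servers


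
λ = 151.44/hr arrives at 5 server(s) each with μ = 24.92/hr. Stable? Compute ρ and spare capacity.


Total capacity cμ = 5·24.92 = 124.60/hr
ρ = λ/(cμ) = 151.44/124.60 = 1.2154
Stable ⇔ ρ < 1: NO
Spare capacity = cμ − λ = 124.60 − 151.44 = -26.84/hr

Final: ρ = 1.2154; unstable; margin = -26.84/hr


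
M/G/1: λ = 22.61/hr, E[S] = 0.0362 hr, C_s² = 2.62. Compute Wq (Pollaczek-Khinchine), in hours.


ρ = λ·E[S] = 22.61·0.0362 = 0.8185
E[S²] = E[S]²(1+C_s²) = 0.0362²·(1+2.62) = 0.004744
Wq = λ·E[S²]/(2(1−ρ)) = 22.61·0.004744/(2·0.1815) = 0.29544 hr

Final: 0.29544 hr


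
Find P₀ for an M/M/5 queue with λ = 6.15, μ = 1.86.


a = λ/μ = 6.15/1.86 = 3.3065; ρ = a/c = 0.6613
Σ_{k=0}^{4} a^k/k! (terms k=0..4) = 1.00000 + 3.30645 + 5.46631 + 6.02470 + 4.98009 = 20.77755
Tail: a^5/(5!(1−ρ)) = 395.19447/(120·0.3387) = 9.72304
P₀ = 1/(20.77755 + 9.72304) = 1/30.50059 = 0.032786

Final: 0.032786


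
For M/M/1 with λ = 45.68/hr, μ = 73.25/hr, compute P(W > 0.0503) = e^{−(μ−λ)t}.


W ~ Exponential(μ−λ) for M/M/1.
μ − λ = 73.25 − 45.68 = 27.5700
P(W > t) = e^{−(μ−λ)t} = e^{−1.3868} = 0.249881

Final: 0.249881


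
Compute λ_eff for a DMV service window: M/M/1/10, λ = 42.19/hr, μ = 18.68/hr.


ρ = 2.2586; P_K = (1−ρ)ρ^10/(1−ρ^11) = 0.557312
λ_eff = λ(1 − P_K) = 42.19·(1 − 0.557312) = 42.19·0.442688 = 18.6770 /hr

Final: 18.6770 /hr


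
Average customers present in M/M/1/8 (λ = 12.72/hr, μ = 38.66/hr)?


ρ = 12.72/38.66 = 0.3290
L = ρ[1 − (K+1)ρ^K + Kρ^(K+1)] / [(1−ρ)(1−ρ^(K+1))]
Numerator: 0.3290·(1 − 9·0.0001373 + 8·0.00004519) = 0.328734
Denominator: (0.6710)·(0.999955) = 0.670947
L = 0.328734/0.670947 = 0.4900

Final: 0.4900


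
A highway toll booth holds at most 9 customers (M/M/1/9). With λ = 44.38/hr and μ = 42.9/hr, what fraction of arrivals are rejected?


ρ = λ/μ = 44.38/42.9 = 1.0345
P_K = (1−ρ)ρ^K/(1−ρ^(K+1)) = (-0.03450·1.356969)/(1 − 1.403783)
= -0.046814/-0.403783 = 0.115938

Final: 0.115938


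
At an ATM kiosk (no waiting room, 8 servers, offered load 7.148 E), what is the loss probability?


B(c,a) = (a^c/c!) / Σ_{k=0}^{c} a^k/k!
a^8/8! = 169.026900
Σ terms (k=0..8): 1.00000 + 7.14800 + 25.54695 + 60.86987 + 108.77446 + 155.50397 + 185.25706 + 189.17392 + 169.02690 = 902.301133
B = 169.026900/902.301133 = 0.187329

Final: 0.187329


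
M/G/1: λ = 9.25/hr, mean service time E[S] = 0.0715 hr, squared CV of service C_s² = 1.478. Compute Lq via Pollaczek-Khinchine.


ρ = λ·E[S] = 9.25·0.0715 = 0.6614
Lq = ρ²(1+C_s²)/(2(1−ρ)) = 0.4374·(1+1.478)/(2·0.3386)
= 0.4374·2.4780/0.6773 = 1.60047

Final: 1.60047


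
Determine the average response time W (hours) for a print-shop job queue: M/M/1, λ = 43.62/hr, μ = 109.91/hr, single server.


W = 1/(μ−λ) = 1/(109.91 − 43.62) = 1/66.29 = 0.01509 hr

Final: 0.01509 hr


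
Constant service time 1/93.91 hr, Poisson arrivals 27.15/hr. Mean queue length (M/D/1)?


ρ = 27.15/93.91 = 0.2891
M/D/1: Lq = ρ²/(2(1−ρ)) = 0.08358/(2·0.7109) = 0.05879

Final: 0.05879


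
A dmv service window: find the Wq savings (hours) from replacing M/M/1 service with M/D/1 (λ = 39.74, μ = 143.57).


ρ = 39.74/143.57 = 0.2768
Wq(M/M/1) = ρ/(μ−λ) = 0.2768/103.83 = 0.002666 hr
Wq(M/D/1) = ρ/(2(μ−λ)) = 0.001333 hr
Savings = 0.002666 − 0.001333 = 0.001333 hr

Final: 0.001333 hr


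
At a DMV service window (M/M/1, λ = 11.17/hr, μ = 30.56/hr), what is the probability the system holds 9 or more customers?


ρ = 11.17/30.56 = 0.3655
P(N ≥ n) = ρ^n = 0.3655^9 = 0.0001164

Final: 0.0001164


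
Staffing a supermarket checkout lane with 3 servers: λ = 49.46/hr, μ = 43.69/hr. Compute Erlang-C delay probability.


a = λ/μ = 1.1321; ρ = a/3 = 0.3774
P₀ = 0.316335 (from M/M/c formula)
C(c,a) = [a^c/(c!(1−ρ))]·P₀ = [1.45083/(6·0.6226)]·0.316335
= 0.38835·0.316335 = 0.122849

Final: 0.122849


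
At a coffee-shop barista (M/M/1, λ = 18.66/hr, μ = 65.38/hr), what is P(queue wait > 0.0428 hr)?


ρ = 18.66/65.38 = 0.2854
P(Wq > t) = ρ·e^{−(μ−λ)t} = 0.2854·e^{−1.9996}
= 0.2854·0.135387 = 0.038641

Final: 0.038641


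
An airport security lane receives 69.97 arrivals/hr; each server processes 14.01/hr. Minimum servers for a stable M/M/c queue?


Stability requires cμ > λ ⇔ c > λ/μ.
λ/μ = 69.97/14.01 = 4.9943
Minimum integer c = ⌊4.9943⌋ + 1 = 5
Check: 5·14.01 = 70.05 > 69.97, while 4·14.01 = 56.04 ≤ 69.97

Final: 5 servers


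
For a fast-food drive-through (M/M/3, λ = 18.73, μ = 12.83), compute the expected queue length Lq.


a = λ/μ = 1.4599; ρ = a/3 = 0.4866
P₀ = 0.220483
Lq = P₀·a^c·ρ / (c!·(1−ρ)²) = 0.220483·3.11124·0.4866/(6·0.26356)
= 0.21109

Final: 0.21109


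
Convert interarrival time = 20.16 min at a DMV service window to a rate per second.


λ = 1/(interarrival time) in consistent units.
1 second = 0.0166667 min, so λ = 0.0166667/20.16 = 0.0008267 per second

Final: 0.0008267 /sec


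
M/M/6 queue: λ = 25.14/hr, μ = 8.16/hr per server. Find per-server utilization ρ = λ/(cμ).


ρ = λ/(cμ) = 25.14/(6·8.16) = 25.14/48.96 = 0.5135

Final: 0.5135


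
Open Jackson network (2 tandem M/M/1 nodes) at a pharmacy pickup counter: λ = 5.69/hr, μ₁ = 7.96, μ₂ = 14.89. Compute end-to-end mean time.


Each node sees arrival rate λ = 5.69/hr (tandem ⇒ throughput preserved).
W₁ = 1/(μ₁−λ) = 1/(7.96−5.69) = 0.44053 hr
W₂ = 1/(μ₂−λ) = 1/(14.89−5.69) = 0.10870 hr
W_total = W₁ + W₂ = 0.44053 + 0.10870 = 0.54922 hr

Final: 0.54922 hr


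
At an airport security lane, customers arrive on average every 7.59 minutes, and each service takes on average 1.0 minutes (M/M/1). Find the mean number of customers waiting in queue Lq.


λ = 60/7.59 = 7.9051 /hr
μ = 60/1.0 = 60.0000 /hr
ρ = λ/μ = 7.9051/60.0000 = 0.1318
Lq = ρ²/(1−ρ) = 0.01736/0.8682 = 0.01999

Final: 0.01999


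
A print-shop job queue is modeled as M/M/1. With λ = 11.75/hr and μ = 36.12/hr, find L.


ρ = λ/μ = 11.75/36.12 = 0.3253
L = ρ/(1−ρ) = 0.3253/(1 − 0.3253) = 0.3253/0.6747 = 0.4822

Final: 0.4822


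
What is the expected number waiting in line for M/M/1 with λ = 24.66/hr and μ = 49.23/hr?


ρ = 24.66/49.23 = 0.5009
Lq = ρ²/(1−ρ) = 0.2509/0.4991 = 0.5027

Final: 0.5027


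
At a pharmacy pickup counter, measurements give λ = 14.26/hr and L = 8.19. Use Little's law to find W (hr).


W = L/λ = 8.19/14.26 = 0.5743 hr

Final: 0.5743 hr


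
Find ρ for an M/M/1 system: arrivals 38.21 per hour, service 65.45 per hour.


ρ = λ/μ = 38.21/65.45 = 0.5838

Final: 0.5838


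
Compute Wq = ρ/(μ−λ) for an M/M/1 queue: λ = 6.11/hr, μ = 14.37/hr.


ρ = 6.11/14.37 = 0.4252
Wq = ρ/(μ−λ) = 0.4252/(14.37 − 6.11) = 0.4252/8.26 = 0.05148 hr

Final: 0.05148 hr


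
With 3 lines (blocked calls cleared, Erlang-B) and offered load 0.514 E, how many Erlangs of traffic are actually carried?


B(3,0.514) = 0.013563 (Erlang-B)
Carried load = a(1 − B) = 0.514·(1 − 0.013563) = 0.514·0.986437 = 0.5070 E

Final: 0.5070 Erlangs


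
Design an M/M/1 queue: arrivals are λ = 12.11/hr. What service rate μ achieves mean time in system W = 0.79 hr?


W = 1/(μ−λ) ⇒ μ − λ = 1/W = 1/0.79 = 1.2658
μ = λ + 1/W = 12.11 + 1.2658 = 13.3758 per hr

Final: 13.3758 /hr


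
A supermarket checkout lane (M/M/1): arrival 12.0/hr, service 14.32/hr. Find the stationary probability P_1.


ρ = 12.0/14.32 = 0.8380
P_n = (1−ρ)·ρ^n = (1 − 0.8380)·0.8380^1 = 0.1620·0.837989 = 0.135764

Final: 0.135764


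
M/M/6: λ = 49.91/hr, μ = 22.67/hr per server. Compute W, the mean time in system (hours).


a = 2.2016; ρ = 0.3669; P₀ = 0.110335
Lq = P₀·a^c·ρ/(c!(1−ρ)²) = 0.01598
Wq = Lq/λ = 0.01598/49.91 = 0.0003201 hr
W = Wq + 1/μ = 0.0003201 + 0.04411 = 0.04443 hr

Final: 0.04443 hr


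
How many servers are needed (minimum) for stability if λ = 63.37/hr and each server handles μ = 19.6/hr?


Stability requires cμ > λ ⇔ c > λ/μ.
λ/μ = 63.37/19.6 = 3.2332
Minimum integer c = ⌊3.2332⌋ + 1 = 4
Check: 4·19.6 = 78.40 > 63.37, while 3·19.6 = 58.80 ≤ 63.37

Final: 4 servers


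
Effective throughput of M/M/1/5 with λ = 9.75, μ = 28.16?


ρ = 0.3462; P_K = (1−ρ)ρ^5/(1−ρ^6) = 0.003259
λ_eff = λ(1 − P_K) = 9.75·(1 − 0.003259) = 9.75·0.996741 = 9.7182 /hr

Final: 9.7182 /hr


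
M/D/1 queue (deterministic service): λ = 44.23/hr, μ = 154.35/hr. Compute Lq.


ρ = 44.23/154.35 = 0.2866
M/D/1: Lq = ρ²/(2(1−ρ)) = 0.08211/(2·0.7134) = 0.05755

Final: 0.05755


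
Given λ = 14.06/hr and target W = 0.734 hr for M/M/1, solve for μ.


W = 1/(μ−λ) ⇒ μ − λ = 1/W = 1/0.734 = 1.3624
μ = λ + 1/W = 14.06 + 1.3624 = 15.4224 per hr

Final: 15.4224 /hr


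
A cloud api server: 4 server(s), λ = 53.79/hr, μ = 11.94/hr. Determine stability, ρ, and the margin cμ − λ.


Total capacity cμ = 4·11.94 = 47.76/hr
ρ = λ/(cμ) = 53.79/47.76 = 1.1263
Stable ⇔ ρ < 1: NO
Spare capacity = cμ − λ = 47.76 − 53.79 = -6.03/hr

Final: ρ = 1.1263; unstable; margin = -6.03/hr


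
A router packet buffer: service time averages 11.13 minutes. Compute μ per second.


μ = 1/(service time) in consistent units.
1 second = 0.0166667 min, so μ = 0.0166667/11.13 = 0.001497 per second

Final: 0.001497 /sec


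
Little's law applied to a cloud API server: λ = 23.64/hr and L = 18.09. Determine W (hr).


W = L/λ = 18.09/23.64 = 0.7652 hr

Final: 0.7652 hr


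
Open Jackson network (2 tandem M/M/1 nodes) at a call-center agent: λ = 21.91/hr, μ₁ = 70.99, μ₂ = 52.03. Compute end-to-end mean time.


Each node sees arrival rate λ = 21.91/hr (tandem ⇒ throughput preserved).
W₁ = 1/(μ₁−λ) = 1/(70.99−21.91) = 0.02037 hr
W₂ = 1/(μ₂−λ) = 1/(52.03−21.91) = 0.03320 hr
W_total = W₁ + W₂ = 0.02037 + 0.03320 = 0.05358 hr

Final: 0.05358 hr


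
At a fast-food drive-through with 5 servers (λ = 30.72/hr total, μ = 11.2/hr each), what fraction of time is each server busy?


ρ = λ/(cμ) = 30.72/(5·11.2) = 30.72/56.00 = 0.5486

Final: 0.5486


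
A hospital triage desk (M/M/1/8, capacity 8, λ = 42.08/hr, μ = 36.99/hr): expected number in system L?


ρ = 42.08/36.99 = 1.1376
L = ρ[1 − (K+1)ρ^K + Kρ^(K+1)] / [(1−ρ)(1−ρ^(K+1))]
Numerator: 1.1376·(1 − 9·2.804989 + 8·3.190969) = 1.459376
Denominator: (-0.1376)·(-2.190969) = 0.301488
L = 1.459376/0.301488 = 4.8406

Final: 4.8406


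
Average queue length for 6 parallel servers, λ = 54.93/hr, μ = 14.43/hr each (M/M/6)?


a = λ/μ = 3.8067; ρ = a/6 = 0.6344
P₀ = 0.020740
Lq = P₀·a^c·ρ / (c!·(1−ρ)²) = 0.020740·3042.70331·0.6344/(720·0.13363)
= 0.41612

Final: 0.41612


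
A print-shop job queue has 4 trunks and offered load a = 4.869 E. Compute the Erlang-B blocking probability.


B(c,a) = (a^c/c!) / Σ_{k=0}^{c} a^k/k!
a^4/4! = 23.417895
Σ terms (k=0..4): 1.00000 + 4.86900 + 11.85358 + 19.23836 + 23.41790 = 60.378837
B = 23.417895/60.378837 = 0.387849

Final: 0.387849


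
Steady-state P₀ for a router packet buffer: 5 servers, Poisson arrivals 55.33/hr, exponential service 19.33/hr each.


a = λ/μ = 55.33/19.33 = 2.8624; ρ = a/c = 0.5725
Σ_{k=0}^{4} a^k/k! (terms k=0..4) = 1.00000 + 2.86239 + 4.09664 + 3.90873 + 2.79707 = 14.66483
Tail: a^5/(5!(1−ρ)) = 192.15163/(120·0.4275) = 3.74545
P₀ = 1/(14.66483 + 3.74545) = 1/18.41028 = 0.054317

Final: 0.054317


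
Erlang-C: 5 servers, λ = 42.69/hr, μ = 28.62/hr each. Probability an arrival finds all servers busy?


a = λ/μ = 1.4916; ρ = a/5 = 0.2983
P₀ = 0.224661 (from M/M/c formula)
C(c,a) = [a^c/(c!(1−ρ))]·P₀ = [7.38385/(120·0.7017)]·0.224661
= 0.08769·0.224661 = 0.019701

Final: 0.019701


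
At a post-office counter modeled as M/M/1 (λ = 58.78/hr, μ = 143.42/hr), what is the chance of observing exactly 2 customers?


ρ = 58.78/143.42 = 0.4098
P_n = (1−ρ)·ρ^n = (1 − 0.4098)·0.4098^2 = 0.5902·0.167973 = 0.099130

Final: 0.099130


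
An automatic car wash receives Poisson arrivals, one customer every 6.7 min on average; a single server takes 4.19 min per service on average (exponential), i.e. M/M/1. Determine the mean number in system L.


λ = 60/6.7 = 8.9552 /hr
μ = 60/4.19 = 14.3198 /hr
ρ = λ/μ = 8.9552/14.3198 = 0.6254
L = ρ/(1−ρ) = 0.6254/0.3746 = 1.6693

Final: 1.6693


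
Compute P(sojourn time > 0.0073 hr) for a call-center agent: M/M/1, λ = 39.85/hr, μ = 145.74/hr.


W ~ Exponential(μ−λ) for M/M/1.
μ − λ = 145.74 − 39.85 = 105.8900
P(W > t) = e^{−(μ−λ)t} = e^{−0.7730} = 0.461627

Final: 0.461627


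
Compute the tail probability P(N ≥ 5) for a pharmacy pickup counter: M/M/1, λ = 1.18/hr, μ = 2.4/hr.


ρ = 1.18/2.4 = 0.4917
P(N ≥ n) = ρ^n = 0.4917^5 = 0.028731

Final: 0.028731


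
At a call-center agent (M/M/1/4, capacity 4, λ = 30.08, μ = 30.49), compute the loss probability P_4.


ρ = λ/μ = 30.08/30.49 = 0.9866
P_K = (1−ρ)ρ^K/(1−ρ^(K+1)) = (0.01345·0.947287)/(1 − 0.934549)
= 0.012738/0.065451 = 0.194622

Final: 0.194622


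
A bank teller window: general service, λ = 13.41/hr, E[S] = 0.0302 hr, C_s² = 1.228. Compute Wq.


ρ = λ·E[S] = 13.41·0.0302 = 0.4050
E[S²] = E[S]²(1+C_s²) = 0.0302²·(1+1.228) = 0.002032
Wq = λ·E[S²]/(2(1−ρ)) = 13.41·0.002032/(2·0.5950) = 0.02290 hr

Final: 0.02290 hr


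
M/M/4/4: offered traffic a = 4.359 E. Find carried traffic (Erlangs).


B(4,4.359) = 0.344183 (Erlang-B)
Carried load = a(1 − B) = 4.359·(1 − 0.344183) = 4.359·0.655817 = 2.8587 E

Final: 2.8587 Erlangs


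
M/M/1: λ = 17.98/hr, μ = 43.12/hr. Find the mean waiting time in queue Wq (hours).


ρ = 17.98/43.12 = 0.4170
Wq = ρ/(μ−λ) = 0.4170/(43.12 − 17.98) = 0.4170/25.14 = 0.01659 hr

Final: 0.01659 hr


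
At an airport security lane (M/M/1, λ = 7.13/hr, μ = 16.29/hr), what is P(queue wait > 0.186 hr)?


ρ = 7.13/16.29 = 0.4377
P(Wq > t) = ρ·e^{−(μ−λ)t} = 0.4377·e^{−1.7038}
= 0.4377·0.181998 = 0.079659

Final: 0.079659


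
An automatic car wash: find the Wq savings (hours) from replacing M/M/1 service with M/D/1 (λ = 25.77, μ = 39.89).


ρ = 25.77/39.89 = 0.6460
Wq(M/M/1) = ρ/(μ−λ) = 0.6460/14.12 = 0.04575 hr
Wq(M/D/1) = ρ/(2(μ−λ)) = 0.02288 hr
Savings = 0.04575 − 0.02288 = 0.02288 hr

Final: 0.02288 hr


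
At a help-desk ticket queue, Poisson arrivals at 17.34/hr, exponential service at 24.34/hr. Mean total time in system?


W = 1/(μ−λ) = 1/(24.34 − 17.34) = 1/7.00 = 0.1429 hr

Final: 0.1429 hr


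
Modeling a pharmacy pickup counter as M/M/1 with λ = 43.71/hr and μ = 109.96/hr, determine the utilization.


ρ = λ/μ = 43.71/109.96 = 0.3975

Final: 0.3975


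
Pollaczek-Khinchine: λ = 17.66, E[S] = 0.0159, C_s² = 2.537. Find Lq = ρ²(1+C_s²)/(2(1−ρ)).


ρ = λ·E[S] = 17.66·0.0159 = 0.2808
Lq = ρ²(1+C_s²)/(2(1−ρ)) = 0.07885·(1+2.537)/(2·0.7192)
= 0.07885·3.5370/1.4384 = 0.19388

Final: 0.19388


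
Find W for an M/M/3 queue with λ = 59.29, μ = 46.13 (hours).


a = 1.2853; ρ = 0.4284; P₀ = 0.268070
Lq = P₀·a^c·ρ/(c!(1−ρ)²) = 0.12440
Wq = Lq/λ = 0.12440/59.29 = 0.002098 hr
W = Wq + 1/μ = 0.002098 + 0.02168 = 0.02378 hr

Final: 0.02378 hr


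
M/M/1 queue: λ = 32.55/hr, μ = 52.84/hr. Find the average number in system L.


ρ = λ/μ = 32.55/52.84 = 0.6160
L = ρ/(1−ρ) = 0.6160/(1 − 0.6160) = 0.6160/0.3840 = 1.6042

Final: 1.6042


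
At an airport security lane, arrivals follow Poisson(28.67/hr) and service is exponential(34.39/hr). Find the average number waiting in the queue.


ρ = 28.67/34.39 = 0.8337
Lq = ρ²/(1−ρ) = 0.6950/0.1663 = 4.1786

Final: 4.1786


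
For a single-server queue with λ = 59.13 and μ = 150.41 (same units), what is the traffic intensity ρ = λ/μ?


ρ = λ/μ = 59.13/150.41 = 0.3931

Final: 0.3931


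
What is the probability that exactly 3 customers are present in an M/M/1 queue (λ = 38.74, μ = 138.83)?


ρ = 38.74/138.83 = 0.2790
P_n = (1−ρ)·ρ^n = (1 − 0.2790)·0.2790^3 = 0.7210·0.021728 = 0.015665

Final: 0.015665


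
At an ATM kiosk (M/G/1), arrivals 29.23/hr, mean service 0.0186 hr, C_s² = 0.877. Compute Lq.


ρ = λ·E[S] = 29.23·0.0186 = 0.5437
Lq = ρ²(1+C_s²)/(2(1−ρ)) = 0.2956·(1+0.877)/(2·0.4563)
= 0.2956·1.8770/0.9126 = 0.60792

Final: 0.60792


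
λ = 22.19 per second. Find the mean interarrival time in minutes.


Mean interarrival time = 1/λ = 1/22.19 second = 0.04507 second
In minutes: 0.04507 × 0.0166667 = 0.0007511 min

Final: 0.0007511 min


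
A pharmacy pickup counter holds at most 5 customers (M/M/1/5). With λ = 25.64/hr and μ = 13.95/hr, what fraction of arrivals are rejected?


ρ = λ/μ = 25.64/13.95 = 1.8380
P_K = (1−ρ)ρ^K/(1−ρ^(K+1)) = (-0.8380·20.975826)/(1 − 38.553417)
= -17.577592/-37.553417 = 0.468069

Final: 0.468069


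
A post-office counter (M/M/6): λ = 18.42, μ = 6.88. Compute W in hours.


a = 2.6773; ρ = 0.4462; P₀ = 0.068162
Lq = P₀·a^c·ρ/(c!(1−ρ)²) = 0.05073
Wq = Lq/λ = 0.05073/18.42 = 0.002754 hr
W = Wq + 1/μ = 0.002754 + 0.14535 = 0.14810 hr

Final: 0.14810 hr


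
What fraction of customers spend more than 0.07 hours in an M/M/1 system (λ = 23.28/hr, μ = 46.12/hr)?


W ~ Exponential(μ−λ) for M/M/1.
μ − λ = 46.12 − 23.28 = 22.8400
P(W > t) = e^{−(μ−λ)t} = e^{−1.5988} = 0.202139

Final: 0.202139


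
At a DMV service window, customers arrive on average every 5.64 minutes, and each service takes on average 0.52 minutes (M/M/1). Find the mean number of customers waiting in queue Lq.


λ = 60/5.64 = 10.6383 /hr
μ = 60/0.52 = 115.3846 /hr
ρ = λ/μ = 10.6383/115.3846 = 0.09220
Lq = ρ²/(1−ρ) = 0.008501/0.9078 = 0.009364

Final: 0.009364


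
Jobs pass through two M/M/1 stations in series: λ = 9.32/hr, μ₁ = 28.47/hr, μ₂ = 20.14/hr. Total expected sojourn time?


Each node sees arrival rate λ = 9.32/hr (tandem ⇒ throughput preserved).
W₁ = 1/(μ₁−λ) = 1/(28.47−9.32) = 0.05222 hr
W₂ = 1/(μ₂−λ) = 1/(20.14−9.32) = 0.09242 hr
W_total = W₁ + W₂ = 0.05222 + 0.09242 = 0.14464 hr

Final: 0.14464 hr


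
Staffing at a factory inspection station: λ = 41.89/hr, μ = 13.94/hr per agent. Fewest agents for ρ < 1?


Stability requires cμ > λ ⇔ c > λ/μ.
λ/μ = 41.89/13.94 = 3.0050
Minimum integer c = ⌊3.0050⌋ + 1 = 4
Check: 4·13.94 = 55.76 > 41.89, while 3·13.94 = 41.82 ≤ 41.89

Final: 4 servers


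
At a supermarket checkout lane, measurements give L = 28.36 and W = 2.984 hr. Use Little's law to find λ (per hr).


λ = L/W = 28.36/2.984 = 9.5040 /hr

Final: 9.5040 /hr


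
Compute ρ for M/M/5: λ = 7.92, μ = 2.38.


ρ = λ/(cμ) = 7.92/(5·2.38) = 7.92/11.90 = 0.6655

Final: 0.6655


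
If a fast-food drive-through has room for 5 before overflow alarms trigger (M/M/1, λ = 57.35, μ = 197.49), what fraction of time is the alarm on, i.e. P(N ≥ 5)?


ρ = 57.35/197.49 = 0.2904
P(N ≥ n) = ρ^n = 0.2904^5 = 0.002065

Final: 0.002065


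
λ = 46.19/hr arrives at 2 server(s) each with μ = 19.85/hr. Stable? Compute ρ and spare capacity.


Total capacity cμ = 2·19.85 = 39.70/hr
ρ = λ/(cμ) = 46.19/39.70 = 1.1635
Stable ⇔ ρ < 1: NO
Spare capacity = cμ − λ = 39.70 − 46.19 = -6.49/hr

Final: ρ = 1.1635; unstable; margin = -6.49/hr


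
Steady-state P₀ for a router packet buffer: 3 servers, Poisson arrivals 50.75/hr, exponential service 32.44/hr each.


a = λ/μ = 50.75/32.44 = 1.5644; ρ = a/c = 0.5215
Σ_{k=0}^{2} a^k/k! (terms k=0..2) = 1.00000 + 1.56443 + 1.22372 = 3.78814
Tail: a^3/(3!(1−ρ)) = 3.82883/(6·0.4785) = 1.33355
P₀ = 1/(3.78814 + 1.33355) = 1/5.12169 = 0.195248

Final: 0.195248


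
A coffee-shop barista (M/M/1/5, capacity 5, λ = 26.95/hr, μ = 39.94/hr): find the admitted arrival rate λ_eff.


ρ = 0.6748; P_K = (1−ρ)ρ^5/(1−ρ^6) = 0.050236
λ_eff = λ(1 − P_K) = 26.95·(1 − 0.050236) = 26.95·0.949764 = 25.5962 /hr

Final: 25.5962 /hr


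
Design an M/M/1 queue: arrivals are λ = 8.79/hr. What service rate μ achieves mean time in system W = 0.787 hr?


W = 1/(μ−λ) ⇒ μ − λ = 1/W = 1/0.787 = 1.2706
μ = λ + 1/W = 8.79 + 1.2706 = 10.0606 per hr

Final: 10.0606 /hr


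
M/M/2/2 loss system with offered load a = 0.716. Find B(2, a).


B(c,a) = (a^c/c!) / Σ_{k=0}^{c} a^k/k!
a^2/2! = 0.256328
Σ terms (k=0..2): 1.00000 + 0.71600 + 0.25633 = 1.972328
B = 0.256328/1.972328 = 0.129962

Final: 0.129962


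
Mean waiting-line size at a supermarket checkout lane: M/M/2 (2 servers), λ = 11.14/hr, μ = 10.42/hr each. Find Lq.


a = λ/μ = 1.0691; ρ = a/2 = 0.5345
P₀ = 0.303315
Lq = P₀·a^c·ρ / (c!·(1−ρ)²) = 0.303315·1.14297·0.5345/(2·0.21664)
= 0.42770

Final: 0.42770


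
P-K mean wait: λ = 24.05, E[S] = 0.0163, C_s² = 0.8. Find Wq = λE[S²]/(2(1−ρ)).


ρ = λ·E[S] = 24.05·0.0163 = 0.3920
E[S²] = E[S]²(1+C_s²) = 0.0163²·(1+0.8) = 0.0004782
Wq = λ·E[S²]/(2(1−ρ)) = 24.05·0.0004782/(2·0.6080) = 0.009459 hr

Final: 0.009459 hr


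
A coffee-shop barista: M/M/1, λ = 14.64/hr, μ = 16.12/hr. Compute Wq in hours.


ρ = 14.64/16.12 = 0.9082
Wq = ρ/(μ−λ) = 0.9082/(16.12 − 14.64) = 0.9082/1.48 = 0.6136 hr

Final: 0.6136 hr


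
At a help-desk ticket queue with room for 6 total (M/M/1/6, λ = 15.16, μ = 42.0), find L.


ρ = 15.16/42.0 = 0.3610
L = ρ[1 − (K+1)ρ^K + Kρ^(K+1)] / [(1−ρ)(1−ρ^(K+1))]
Numerator: 0.3610·(1 − 7·0.002212 + 6·0.0007983) = 0.357093
Denominator: (0.6390)·(0.999202) = 0.638537
L = 0.357093/0.638537 = 0.5592

Final: 0.5592


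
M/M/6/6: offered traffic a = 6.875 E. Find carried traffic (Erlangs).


B(6,6.875) = 0.323461 (Erlang-B)
Carried load = a(1 − B) = 6.875·(1 − 0.323461) = 6.875·0.676539 = 4.6512 E

Final: 4.6512 Erlangs


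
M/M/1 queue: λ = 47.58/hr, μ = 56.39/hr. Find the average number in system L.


ρ = λ/μ = 47.58/56.39 = 0.8438
L = ρ/(1−ρ) = 0.8438/(1 − 0.8438) = 0.8438/0.1562 = 5.4007

Final: 5.4007


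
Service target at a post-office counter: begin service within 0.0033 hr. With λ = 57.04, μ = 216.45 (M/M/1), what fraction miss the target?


ρ = 57.04/216.45 = 0.2635
P(Wq > t) = ρ·e^{−(μ−λ)t} = 0.2635·e^{−0.5261}
= 0.2635·0.590933 = 0.155726

Final: 0.155726


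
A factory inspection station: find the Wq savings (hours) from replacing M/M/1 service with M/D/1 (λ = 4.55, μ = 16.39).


ρ = 4.55/16.39 = 0.2776
Wq(M/M/1) = ρ/(μ−λ) = 0.2776/11.84 = 0.02345 hr
Wq(M/D/1) = ρ/(2(μ−λ)) = 0.01172 hr
Savings = 0.02345 − 0.01172 = 0.01172 hr

Final: 0.01172 hr


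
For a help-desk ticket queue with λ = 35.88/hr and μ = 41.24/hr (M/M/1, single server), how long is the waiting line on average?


ρ = 35.88/41.24 = 0.8700
Lq = ρ²/(1−ρ) = 0.7570/0.1300 = 5.8240

Final: 5.8240


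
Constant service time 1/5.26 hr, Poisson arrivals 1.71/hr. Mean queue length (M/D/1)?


ρ = 1.71/5.26 = 0.3251
M/D/1: Lq = ρ²/(2(1−ρ)) = 0.1057/(2·0.6749) = 0.07830

Final: 0.07830


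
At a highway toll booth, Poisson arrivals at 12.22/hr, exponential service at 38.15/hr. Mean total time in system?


W = 1/(μ−λ) = 1/(38.15 − 12.22) = 1/25.93 = 0.03857 hr

Final: 0.03857 hr


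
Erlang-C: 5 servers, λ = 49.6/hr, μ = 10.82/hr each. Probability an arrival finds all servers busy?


a = λ/μ = 4.5841; ρ = a/5 = 0.9168
P₀ = 0.003947 (from M/M/c formula)
C(c,a) = [a^c/(c!(1−ρ))]·P₀ = [2024.28697/(120·0.08318)]·0.003947
= 202.80356·0.003947 = 0.800490

Final: 0.800490


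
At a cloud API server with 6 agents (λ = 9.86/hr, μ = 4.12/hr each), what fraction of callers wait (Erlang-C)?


a = λ/μ = 2.3932; ρ = a/6 = 0.3989
P₀ = 0.090938 (from M/M/c formula)
C(c,a) = [a^c/(c!(1−ρ))]·P₀ = [187.87898/(720·0.6011)]·0.090938
= 0.43409·0.090938 = 0.039475

Final: 0.039475


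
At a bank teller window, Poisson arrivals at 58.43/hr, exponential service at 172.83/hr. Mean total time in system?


W = 1/(μ−λ) = 1/(172.83 − 58.43) = 1/114.40 = 0.008741 hr

Final: 0.008741 hr


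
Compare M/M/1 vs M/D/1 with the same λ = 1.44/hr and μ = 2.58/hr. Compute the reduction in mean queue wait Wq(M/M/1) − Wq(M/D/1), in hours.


ρ = 1.44/2.58 = 0.5581
Wq(M/M/1) = ρ/(μ−λ) = 0.5581/1.14 = 0.48960 hr
Wq(M/D/1) = ρ/(2(μ−λ)) = 0.24480 hr
Savings = 0.48960 − 0.24480 = 0.24480 hr

Final: 0.24480 hr


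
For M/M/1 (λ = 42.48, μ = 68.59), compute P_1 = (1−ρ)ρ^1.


ρ = 42.48/68.59 = 0.6193
P_n = (1−ρ)·ρ^n = (1 − 0.6193)·0.6193^1 = 0.3807·0.619332 = 0.235760

Final: 0.235760


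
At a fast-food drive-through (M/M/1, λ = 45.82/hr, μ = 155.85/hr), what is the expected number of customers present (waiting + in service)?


ρ = λ/μ = 45.82/155.85 = 0.2940
L = ρ/(1−ρ) = 0.2940/(1 − 0.2940) = 0.2940/0.7060 = 0.4164

Final: 0.4164


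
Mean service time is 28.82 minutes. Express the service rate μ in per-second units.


μ = 1/(service time) in consistent units.
1 second = 0.0166667 min, so μ = 0.0166667/28.82 = 0.0005783 per second

Final: 0.0005783 /sec


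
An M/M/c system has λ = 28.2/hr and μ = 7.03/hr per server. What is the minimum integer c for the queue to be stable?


Stability requires cμ > λ ⇔ c > λ/μ.
λ/μ = 28.2/7.03 = 4.0114
Minimum integer c = ⌊4.0114⌋ + 1 = 5
Check: 5·7.03 = 35.15 > 28.2, while 4·7.03 = 28.12 ≤ 28.2

Final: 5 servers


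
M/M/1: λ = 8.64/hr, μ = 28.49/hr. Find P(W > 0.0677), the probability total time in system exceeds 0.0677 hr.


W ~ Exponential(μ−λ) for M/M/1.
μ − λ = 28.49 − 8.64 = 19.8500
P(W > t) = e^{−(μ−λ)t} = e^{−1.3438} = 0.260841

Final: 0.260841


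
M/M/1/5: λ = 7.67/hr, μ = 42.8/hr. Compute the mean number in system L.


ρ = 7.67/42.8 = 0.1792
L = ρ[1 − (K+1)ρ^K + Kρ^(K+1)] / [(1−ρ)(1−ρ^(K+1))]
Numerator: 0.1792·(1 − 6·0.0001848 + 5·0.00003312) = 0.179037
Denominator: (0.8208)·(0.999967) = 0.820767
L = 0.179037/0.820767 = 0.2181

Final: 0.2181


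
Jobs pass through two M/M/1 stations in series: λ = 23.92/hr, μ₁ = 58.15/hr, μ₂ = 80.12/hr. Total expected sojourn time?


Each node sees arrival rate λ = 23.92/hr (tandem ⇒ throughput preserved).
W₁ = 1/(μ₁−λ) = 1/(58.15−23.92) = 0.02921 hr
W₂ = 1/(μ₂−λ) = 1/(80.12−23.92) = 0.01779 hr
W_total = W₁ + W₂ = 0.02921 + 0.01779 = 0.04701 hr

Final: 0.04701 hr


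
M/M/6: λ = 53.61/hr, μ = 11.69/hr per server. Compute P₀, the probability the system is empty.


a = λ/μ = 53.61/11.69 = 4.5860; ρ = a/c = 0.7643
Σ_{k=0}^{5} a^k/k! (terms k=0..5) = 1.00000 + 4.58597 + 10.51556 + 16.07469 + 18.42952 + 16.90345 = 67.50919
Tail: a^6/(6!(1−ρ)) = 9302.24506/(720·0.2357) = 54.82116
P₀ = 1/(67.50919 + 54.82116) = 1/122.33034 = 0.008175

Final: 0.008175


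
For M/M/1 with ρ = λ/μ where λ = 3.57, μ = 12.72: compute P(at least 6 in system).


ρ = 3.57/12.72 = 0.2807
P(N ≥ n) = ρ^n = 0.2807^6 = 0.0004887

Final: 0.0004887


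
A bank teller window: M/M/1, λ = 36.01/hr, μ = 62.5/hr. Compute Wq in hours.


ρ = 36.01/62.5 = 0.5762
Wq = ρ/(μ−λ) = 0.5762/(62.5 − 36.01) = 0.5762/26.49 = 0.02175 hr

Final: 0.02175 hr


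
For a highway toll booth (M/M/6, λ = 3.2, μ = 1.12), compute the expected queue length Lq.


a = λ/μ = 2.8571; ρ = a/6 = 0.4762
P₀ = 0.056716
Lq = P₀·a^c·ρ / (c!·(1−ρ)²) = 0.056716·543.99102·0.4762/(720·0.27438)
= 0.07437

Final: 0.07437


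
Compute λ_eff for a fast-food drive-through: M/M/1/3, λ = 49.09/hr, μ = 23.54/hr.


ρ = 2.0854; P_K = (1−ρ)ρ^3/(1−ρ^4) = 0.549529
λ_eff = λ(1 − P_K) = 49.09·(1 − 0.549529) = 49.09·0.450471 = 22.1136 /hr

Final: 22.1136 /hr


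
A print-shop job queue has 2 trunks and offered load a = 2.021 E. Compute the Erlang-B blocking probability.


B(c,a) = (a^c/c!) / Σ_{k=0}^{c} a^k/k!
a^2/2! = 2.042220
Σ terms (k=0..2): 1.00000 + 2.02100 + 2.04222 = 5.063220
B = 2.042220/5.063220 = 0.403344

Final: 0.403344


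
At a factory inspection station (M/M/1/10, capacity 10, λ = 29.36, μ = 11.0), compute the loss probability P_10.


ρ = λ/μ = 29.36/11.0 = 2.6691
P_K = (1−ρ)ρ^K/(1−ρ^(K+1)) = (-1.6691·18349.898268)/(1 − 48977.546649)
= -30627.648382/-48976.546649 = 0.625353

Final: 0.625353


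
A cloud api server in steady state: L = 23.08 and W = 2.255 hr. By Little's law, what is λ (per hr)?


λ = L/W = 23.08/2.255 = 10.2350 /hr

Final: 10.2350 /hr


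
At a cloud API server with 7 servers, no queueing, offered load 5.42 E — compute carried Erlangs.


B(7,5.42) = 0.147323 (Erlang-B)
Carried load = a(1 − B) = 5.42·(1 − 0.147323) = 5.42·0.852677 = 4.6215 E

Final: 4.6215 Erlangs


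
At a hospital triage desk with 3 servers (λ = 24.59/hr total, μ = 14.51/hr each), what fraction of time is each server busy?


ρ = λ/(cμ) = 24.59/(3·14.51) = 24.59/43.53 = 0.5649

Final: 0.5649


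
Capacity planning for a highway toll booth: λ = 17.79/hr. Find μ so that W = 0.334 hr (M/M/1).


W = 1/(μ−λ) ⇒ μ − λ = 1/W = 1/0.334 = 2.9940
μ = λ + 1/W = 17.79 + 2.9940 = 20.7840 per hr

Final: 20.7840 /hr


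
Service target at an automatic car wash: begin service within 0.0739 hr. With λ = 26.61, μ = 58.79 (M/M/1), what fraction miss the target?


ρ = 26.61/58.79 = 0.4526
P(Wq > t) = ρ·e^{−(μ−λ)t} = 0.4526·e^{−2.3781}
= 0.4526·0.092726 = 0.041971

Final: 0.041971


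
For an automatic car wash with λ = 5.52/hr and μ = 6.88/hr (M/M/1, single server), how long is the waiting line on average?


ρ = 5.52/6.88 = 0.8023
Lq = ρ²/(1−ρ) = 0.6437/0.1977 = 3.2565

Final: 3.2565


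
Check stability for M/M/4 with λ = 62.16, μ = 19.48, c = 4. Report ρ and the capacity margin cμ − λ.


Total capacity cμ = 4·19.48 = 77.92/hr
ρ = λ/(cμ) = 62.16/77.92 = 0.7977
Stable ⇔ ρ < 1: YES
Spare capacity = cμ − λ = 77.92 − 62.16 = 15.76/hr

Final: ρ = 0.7977; stable; margin = 15.76/hr


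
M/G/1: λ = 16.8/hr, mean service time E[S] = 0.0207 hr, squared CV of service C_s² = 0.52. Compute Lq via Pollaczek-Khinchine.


ρ = λ·E[S] = 16.8·0.0207 = 0.3478
Lq = ρ²(1+C_s²)/(2(1−ρ)) = 0.1209·(1+0.52)/(2·0.6522)
= 0.1209·1.5200/1.3045 = 0.14092

Final: 0.14092


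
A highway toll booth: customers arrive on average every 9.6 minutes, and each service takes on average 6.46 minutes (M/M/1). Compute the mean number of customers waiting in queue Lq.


λ = 60/9.6 = 6.2500 /hr
μ = 60/6.46 = 9.2879 /hr
ρ = λ/μ = 6.2500/9.2879 = 0.6729
Lq = ρ²/(1−ρ) = 0.4528/0.3271 = 1.3844

Final: 1.3844


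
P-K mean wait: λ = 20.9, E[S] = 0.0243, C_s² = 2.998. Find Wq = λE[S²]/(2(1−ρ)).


ρ = λ·E[S] = 20.9·0.0243 = 0.5079
E[S²] = E[S]²(1+C_s²) = 0.0243²·(1+2.998) = 0.002361
Wq = λ·E[S²]/(2(1−ρ)) = 20.9·0.002361/(2·0.4921) = 0.05013 hr

Final: 0.05013 hr


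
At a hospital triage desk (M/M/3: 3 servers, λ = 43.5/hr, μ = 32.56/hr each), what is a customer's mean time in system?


a = 1.3360; ρ = 0.4453; P₀ = 0.253488
Lq = P₀·a^c·ρ/(c!(1−ρ)²) = 0.14583
Wq = Lq/λ = 0.14583/43.5 = 0.003352 hr
W = Wq + 1/μ = 0.003352 + 0.03071 = 0.03406 hr

Final: 0.03406 hr


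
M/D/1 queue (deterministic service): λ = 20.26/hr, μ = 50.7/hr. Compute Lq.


ρ = 20.26/50.7 = 0.3996
M/D/1: Lq = ρ²/(2(1−ρ)) = 0.1597/(2·0.6004) = 0.13298

Final: 0.13298


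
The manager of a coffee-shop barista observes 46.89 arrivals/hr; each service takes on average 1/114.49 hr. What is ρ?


ρ = λ/μ = 46.89/114.49 = 0.4096

Final: 0.4096


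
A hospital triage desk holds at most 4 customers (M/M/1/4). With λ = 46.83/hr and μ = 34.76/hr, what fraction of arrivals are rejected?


ρ = λ/μ = 46.83/34.76 = 1.3472
P_K = (1−ρ)ρ^K/(1−ρ^(K+1)) = (-0.3472·3.294409)/(1 − 4.438354)
= -1.143945/-3.438354 = 0.332701

Final: 0.332701


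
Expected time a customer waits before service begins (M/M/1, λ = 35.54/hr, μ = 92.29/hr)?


ρ = 35.54/92.29 = 0.3851
Wq = ρ/(μ−λ) = 0.3851/(92.29 − 35.54) = 0.3851/56.75 = 0.006786 hr

Final: 0.006786 hr
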